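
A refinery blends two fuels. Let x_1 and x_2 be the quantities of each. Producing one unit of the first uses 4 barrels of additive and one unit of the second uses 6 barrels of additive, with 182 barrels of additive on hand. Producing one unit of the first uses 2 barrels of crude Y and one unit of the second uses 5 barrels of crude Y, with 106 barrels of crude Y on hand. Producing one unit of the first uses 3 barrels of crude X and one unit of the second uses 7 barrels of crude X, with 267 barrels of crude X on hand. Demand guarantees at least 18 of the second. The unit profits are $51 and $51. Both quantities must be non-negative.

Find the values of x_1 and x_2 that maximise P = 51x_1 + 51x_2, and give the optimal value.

x_1 = 8, x_2 = 18, maximum P = 1326

The binding constraints are 2x_1 + 5x_2 = 106 and x_2 = 18.
Solving simultaneously gives x_1 = 8, x_2 = 18.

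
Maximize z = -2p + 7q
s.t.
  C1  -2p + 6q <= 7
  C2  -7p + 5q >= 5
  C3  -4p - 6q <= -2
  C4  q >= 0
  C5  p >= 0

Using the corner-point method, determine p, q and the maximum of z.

Feasible corners and z = -2p + 7q:
  (5/32, 39/32) → z = 263/32
  (0, 7/6) → z = 49/6
  (0, 1) → z = 7

The optimum lies where -2p + 6q = 7 and -7p + 5q = 5.
Solving simultaneously gives p = 5/32, q = 39/32.

p = 5/32, q = 39/32, maximum z = 263/32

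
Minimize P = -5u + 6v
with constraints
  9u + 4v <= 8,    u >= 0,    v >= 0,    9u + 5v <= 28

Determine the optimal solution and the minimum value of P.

u = 8/9, v = 0, minimum P = -40/9

Extreme points and P = -5u + 6v:
  (0, 2) → P = 12
  (8/9, 0) → P = -40/9
  (0, 0) → P = 0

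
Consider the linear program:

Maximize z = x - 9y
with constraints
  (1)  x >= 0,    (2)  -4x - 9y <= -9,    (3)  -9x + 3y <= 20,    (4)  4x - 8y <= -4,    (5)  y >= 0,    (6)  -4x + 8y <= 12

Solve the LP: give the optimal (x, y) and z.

x = 9/17, y = 13/17, maximum z = -108/17

Corner points and z = x - 9y:
  (0, 1) → z = -9
  (0, 3/2) → z = -27/2
  (9/17, 13/17) → z = -108/17
The feasible region is unbounded (it extends along (2, 1)), but z strictly decreases along every unbounded feasible direction, so there is no improving ray and the maximum is attained at a vertex.

The binding constraints are -4x - 9y = -9 and 4x - 8y = -4.
Solving simultaneously gives x = 9/17, y = 13/17.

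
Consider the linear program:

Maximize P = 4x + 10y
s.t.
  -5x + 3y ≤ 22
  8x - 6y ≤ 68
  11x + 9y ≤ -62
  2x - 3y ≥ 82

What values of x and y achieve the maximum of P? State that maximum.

x = -24, y = -130/3, maximum P = -1588/3

Feasible corners and P = 4x + 10y:
  (-56, -86) → P = -1084
  (-104/3, -454/9) → P = -5788/9
  (-24, -130/3) → P = -1588/3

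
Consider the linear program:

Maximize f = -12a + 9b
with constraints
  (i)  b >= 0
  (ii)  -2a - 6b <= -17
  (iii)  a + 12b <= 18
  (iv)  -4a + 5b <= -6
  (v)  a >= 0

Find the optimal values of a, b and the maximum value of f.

Feasible corners and f = -12a + 9b:
  (17/2, 0) → f = -102
  (18, 0) → f = -216
  (16/3, 19/18) → f = -109/2

a = 16/3, b = 19/18, maximum f = -109/2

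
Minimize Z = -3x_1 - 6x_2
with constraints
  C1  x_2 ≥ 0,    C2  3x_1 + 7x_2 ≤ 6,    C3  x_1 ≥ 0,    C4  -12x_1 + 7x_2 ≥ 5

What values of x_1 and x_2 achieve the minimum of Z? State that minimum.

The binding constraints are 3x_1 + 7x_2 = 6 and -12x_1 + 7x_2 = 5.
Solving simultaneously gives x_1 = 1/15, x_2 = 29/35.

x_1 = 1/15, x_2 = 29/35, minimum Z = -181/35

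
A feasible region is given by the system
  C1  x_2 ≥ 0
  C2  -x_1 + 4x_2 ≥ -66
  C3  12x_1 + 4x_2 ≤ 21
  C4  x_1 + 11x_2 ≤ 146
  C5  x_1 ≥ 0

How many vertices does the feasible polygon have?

3

Of the 10 pairwise boundary intersections, those satisfying every inequality are:
  (7/4, 0)
  (0, 0)
  (0, 21/4)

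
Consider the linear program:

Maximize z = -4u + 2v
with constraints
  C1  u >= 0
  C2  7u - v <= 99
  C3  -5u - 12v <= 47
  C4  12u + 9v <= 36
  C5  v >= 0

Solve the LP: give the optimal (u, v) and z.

u = 0, v = 4, maximum z = 8

The binding constraints are u = 0 and 12u + 9v = 36.
Solving simultaneously gives u = 0, v = 4.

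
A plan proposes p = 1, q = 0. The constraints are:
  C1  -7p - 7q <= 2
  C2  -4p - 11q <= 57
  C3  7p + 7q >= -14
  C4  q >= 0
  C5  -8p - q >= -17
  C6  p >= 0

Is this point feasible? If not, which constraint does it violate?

C1: -7 ≤ 2 ✓
C2: -4 ≤ 57 ✓
C3: 7 ≥ -14 ✓
C4: 0 ≥ 0 ✓
C5: -8 ≥ -17 ✓
C6: 1 ≥ 0 ✓

feasible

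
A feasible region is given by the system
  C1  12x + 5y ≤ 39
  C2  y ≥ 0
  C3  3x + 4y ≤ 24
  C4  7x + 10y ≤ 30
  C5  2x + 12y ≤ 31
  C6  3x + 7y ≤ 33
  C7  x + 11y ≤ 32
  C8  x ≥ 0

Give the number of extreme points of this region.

5

The feasible vertices (each the meet of two boundaries and inside every other half-plane) are:
  (13/4, 0)
  (48/17, 87/85)
  (0, 0)
  (25/32, 157/64)
  (0, 31/12)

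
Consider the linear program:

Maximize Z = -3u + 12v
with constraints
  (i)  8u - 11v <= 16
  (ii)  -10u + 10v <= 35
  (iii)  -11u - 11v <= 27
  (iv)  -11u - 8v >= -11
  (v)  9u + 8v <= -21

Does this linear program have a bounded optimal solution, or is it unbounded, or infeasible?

Vertices and Z = -3u + 12v:
  (-131/44, 23/44) → Z = 669/44
  (-49/17, 21/34) → Z = 273/17
  (-15/11, -12/11) → Z = -9
The feasible region has finitely many vertices and no improving ray; the maximum is 273/17 at (-49/17, 21/34).

bounded optimum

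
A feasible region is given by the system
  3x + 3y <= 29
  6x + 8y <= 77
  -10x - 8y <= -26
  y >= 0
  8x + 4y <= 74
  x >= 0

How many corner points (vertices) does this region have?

The feasible vertices (each the meet of two boundaries and inside every other half-plane) are:
  (1/6, 19/2)
  (53/6, 5/6)
  (0, 77/8)
  (13/5, 0)
  (0, 13/4)
  (37/4, 0)

6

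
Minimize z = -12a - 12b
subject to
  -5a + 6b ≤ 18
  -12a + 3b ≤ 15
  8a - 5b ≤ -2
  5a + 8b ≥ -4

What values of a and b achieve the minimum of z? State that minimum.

a = 78/23, b = 134/23, minimum z = -2544/23

Extreme points and z = -12a - 12b:
  (-12/19, 47/19) → z = -420/19
  (78/23, 134/23) → z = -2544/23
  (-44/37, 9/37) → z = 420/37
  (-36/89, -22/89) → z = 696/89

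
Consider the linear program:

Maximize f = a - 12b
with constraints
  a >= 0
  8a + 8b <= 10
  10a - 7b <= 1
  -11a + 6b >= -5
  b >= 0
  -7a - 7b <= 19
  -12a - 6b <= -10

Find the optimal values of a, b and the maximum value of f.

a = 19/36, b = 11/18, maximum f = -245/36

Vertices and f = a - 12b:
  (39/68, 23/34) → f = -513/68
  (5/12, 5/6) → f = -115/12
  (19/36, 11/18) → f = -245/36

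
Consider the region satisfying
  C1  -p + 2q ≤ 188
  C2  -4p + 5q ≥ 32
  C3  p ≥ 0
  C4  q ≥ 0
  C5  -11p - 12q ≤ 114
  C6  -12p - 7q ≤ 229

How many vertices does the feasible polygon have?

Of the 15 pairwise boundary intersections, those satisfying every inequality are:
  (292, 240)
  (0, 94)
  (0, 32/5)

3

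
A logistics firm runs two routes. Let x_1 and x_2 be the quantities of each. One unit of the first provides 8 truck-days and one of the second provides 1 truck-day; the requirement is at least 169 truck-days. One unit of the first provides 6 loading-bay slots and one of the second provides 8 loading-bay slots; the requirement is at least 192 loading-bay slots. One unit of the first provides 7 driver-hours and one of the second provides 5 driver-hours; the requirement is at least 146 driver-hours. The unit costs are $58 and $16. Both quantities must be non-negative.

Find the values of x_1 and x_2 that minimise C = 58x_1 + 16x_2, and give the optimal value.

x_1 = 20, x_2 = 9, minimum C = 1304

Corner points and C = 58x_1 + 16x_2:
  (0, 169) → C = 2704
  (32, 0) → C = 1856
  (20, 9) → C = 1304
The feasible region is unbounded (it extends along (0, 1), (1, 0)), but C strictly increases along every unbounded feasible direction, so there is no improving ray and the minimum is attained at a vertex.

The optimum lies where 8x_1 + x_2 = 169 and 6x_1 + 8x_2 = 192.
Solving simultaneously gives x_1 = 20, x_2 = 9.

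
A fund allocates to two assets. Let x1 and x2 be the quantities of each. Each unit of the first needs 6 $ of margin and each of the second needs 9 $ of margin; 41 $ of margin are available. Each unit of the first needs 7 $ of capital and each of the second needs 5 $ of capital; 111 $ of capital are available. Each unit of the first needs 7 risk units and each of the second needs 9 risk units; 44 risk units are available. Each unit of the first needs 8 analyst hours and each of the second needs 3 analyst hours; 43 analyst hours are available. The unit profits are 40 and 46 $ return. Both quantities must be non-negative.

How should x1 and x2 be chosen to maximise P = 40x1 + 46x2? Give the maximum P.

Feasible corners and P = 40x1 + 46x2:
  (0, 0) → P = 0
  (0, 41/9) → P = 1886/9
  (43/8, 0) → P = 215
  (3, 23/9) → P = 2138/9
  (5, 1) → P = 246

At the optimal vertex, 7x1 + 9x2 = 44 and 8x1 + 3x2 = 43.
Solving simultaneously gives x1 = 5, x2 = 1.

x1 = 5, x2 = 1, maximum P = 246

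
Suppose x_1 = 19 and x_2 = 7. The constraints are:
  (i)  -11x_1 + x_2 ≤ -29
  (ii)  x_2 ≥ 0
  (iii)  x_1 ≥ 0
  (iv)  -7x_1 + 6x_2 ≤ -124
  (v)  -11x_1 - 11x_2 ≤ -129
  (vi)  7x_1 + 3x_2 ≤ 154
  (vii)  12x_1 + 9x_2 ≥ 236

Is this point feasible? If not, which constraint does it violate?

not feasible — violates (iv)

Constraint (iv): -7x_1 + 6x_2 = -91, which is not ≤ -124. All other constraints are satisfied.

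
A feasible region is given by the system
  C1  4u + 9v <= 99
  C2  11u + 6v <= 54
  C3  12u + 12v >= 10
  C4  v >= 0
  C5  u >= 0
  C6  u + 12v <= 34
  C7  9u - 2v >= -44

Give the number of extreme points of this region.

Of the 21 pairwise boundary intersections, those satisfying every inequality are:
  (54/11, 0)
  (74/21, 160/63)
  (5/6, 0)
  (0, 5/6)
  (0, 17/6)

5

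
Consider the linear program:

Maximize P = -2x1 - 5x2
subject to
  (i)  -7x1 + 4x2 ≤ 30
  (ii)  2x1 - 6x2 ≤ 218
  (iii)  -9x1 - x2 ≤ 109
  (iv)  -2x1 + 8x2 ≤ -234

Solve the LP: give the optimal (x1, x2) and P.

x1 = -109/14, x2 = -545/14, maximum P = 2943/14

Corner points and P = -2x1 - 5x2:
  (-109/14, -545/14) → P = 2943/14
  (85, -8) → P = -130
  (-319/37, -1162/37) → P = 6448/37

The optimum lies where 2x1 - 6x2 = 218 and -9x1 - x2 = 109.
Solving simultaneously gives x1 = -109/14, x2 = -545/14.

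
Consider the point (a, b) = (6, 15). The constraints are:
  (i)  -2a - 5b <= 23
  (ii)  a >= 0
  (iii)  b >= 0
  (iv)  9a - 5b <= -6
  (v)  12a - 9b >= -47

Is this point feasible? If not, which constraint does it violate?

Constraint (v): 12a - 9b = -63, which is not ≥ -47. All other constraints are satisfied.

not feasible — violates (v)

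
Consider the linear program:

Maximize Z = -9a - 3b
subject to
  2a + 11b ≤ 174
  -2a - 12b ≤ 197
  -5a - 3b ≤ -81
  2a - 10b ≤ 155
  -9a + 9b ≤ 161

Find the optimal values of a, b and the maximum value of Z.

Extreme points and Z = -9a - 3b:
  (369/49, 708/49) → Z = -5445/49
  (3445/42, 19/21) → Z = -10373/14
  (1275/56, -613/56) → Z = -2409/14

The binding constraints are 2a + 11b = 174 and -5a - 3b = -81.
Solving simultaneously gives a = 369/49, b = 708/49.

a = 369/49, b = 708/49, maximum Z = -5445/49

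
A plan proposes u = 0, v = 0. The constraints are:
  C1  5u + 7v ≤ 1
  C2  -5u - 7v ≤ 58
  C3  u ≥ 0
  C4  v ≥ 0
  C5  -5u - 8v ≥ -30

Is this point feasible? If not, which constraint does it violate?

C1: 0 ≤ 1 ✓
C2: 0 ≤ 58 ✓
C3: 0 ≥ 0 ✓
C4: 0 ≥ 0 ✓
C5: 0 ≥ -30 ✓

feasible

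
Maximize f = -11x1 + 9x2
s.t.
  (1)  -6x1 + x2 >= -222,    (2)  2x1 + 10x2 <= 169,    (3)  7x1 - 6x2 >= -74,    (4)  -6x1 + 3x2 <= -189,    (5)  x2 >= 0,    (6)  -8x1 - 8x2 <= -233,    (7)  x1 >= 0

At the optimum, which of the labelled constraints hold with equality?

(2) and (4)

Corner points and f = -11x1 + 9x2:
  (2389/62, 285/31) → f = -21149/62
  (37, 0) → f = -407
  (799/22, 106/11) → f = -6881/22
  (63/2, 0) → f = -693/2

The maximum is at (799/22, 106/11). Substituting into each constraint, equality holds for (2) and (4); the remaining constraints have slack.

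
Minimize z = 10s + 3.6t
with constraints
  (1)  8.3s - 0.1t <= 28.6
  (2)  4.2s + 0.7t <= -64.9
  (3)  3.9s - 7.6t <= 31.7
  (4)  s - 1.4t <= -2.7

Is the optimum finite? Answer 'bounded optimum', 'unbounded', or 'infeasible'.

unbounded

From the feasible point (-1325/94, -2678/329), moving in the direction (-7.6, -3.9) keeps every constraint satisfied while z decreases without bound.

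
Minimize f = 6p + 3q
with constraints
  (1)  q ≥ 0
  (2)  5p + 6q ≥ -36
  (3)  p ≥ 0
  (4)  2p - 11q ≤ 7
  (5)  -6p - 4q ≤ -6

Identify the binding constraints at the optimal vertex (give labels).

(3) and (5)

Extreme points and f = 6p + 3q:
  (7/2, 0) → f = 21
  (1, 0) → f = 6
  (0, 3/2) → f = 9/2
The feasible region is unbounded (it extends along (0, 1), (11, 2)), but f strictly increases along every unbounded feasible direction, so there is no improving ray and the minimum is attained at a vertex.

The minimum is at (0, 3/2). Substituting into each constraint, equality holds for (3) and (5); the remaining constraints have slack.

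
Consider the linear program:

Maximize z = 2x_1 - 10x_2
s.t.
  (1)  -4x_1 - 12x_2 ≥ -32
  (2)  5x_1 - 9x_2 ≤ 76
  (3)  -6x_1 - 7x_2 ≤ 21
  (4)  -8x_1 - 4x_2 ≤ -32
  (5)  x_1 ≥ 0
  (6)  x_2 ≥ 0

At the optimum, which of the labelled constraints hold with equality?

Feasible corners and z = 2x_1 - 10x_2:
  (16/5, 8/5) → z = -48/5
  (8, 0) → z = 16
  (4, 0) → z = 8

The maximum is at (8, 0). Substituting into each constraint, equality holds for (1) and (6); the remaining constraints have slack.

(1) and (6)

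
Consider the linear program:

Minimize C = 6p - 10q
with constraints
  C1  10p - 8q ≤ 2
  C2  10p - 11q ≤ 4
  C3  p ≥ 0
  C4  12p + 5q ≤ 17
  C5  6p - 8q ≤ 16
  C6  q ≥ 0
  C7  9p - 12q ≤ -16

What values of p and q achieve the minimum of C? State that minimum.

p = 0, q = 17/5, minimum C = -34

Feasible corners and C = 6p - 10q:
  (0, 17/5) → C = -34
  (0, 4/3) → C = -40/3
  (124/189, 115/63) → C = -902/63

At the optimal vertex, p = 0 and 12p + 5q = 17.
Solving simultaneously gives p = 0, q = 17/5.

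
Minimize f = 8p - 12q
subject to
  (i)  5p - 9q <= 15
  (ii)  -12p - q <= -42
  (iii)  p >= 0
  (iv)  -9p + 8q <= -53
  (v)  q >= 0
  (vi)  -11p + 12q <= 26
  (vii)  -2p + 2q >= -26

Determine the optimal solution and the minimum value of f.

p = 182, q = 169, minimum f = -572

The binding constraints are -11p + 12q = 26 and -2p + 2q = -26.
Solving simultaneously gives p = 182, q = 169.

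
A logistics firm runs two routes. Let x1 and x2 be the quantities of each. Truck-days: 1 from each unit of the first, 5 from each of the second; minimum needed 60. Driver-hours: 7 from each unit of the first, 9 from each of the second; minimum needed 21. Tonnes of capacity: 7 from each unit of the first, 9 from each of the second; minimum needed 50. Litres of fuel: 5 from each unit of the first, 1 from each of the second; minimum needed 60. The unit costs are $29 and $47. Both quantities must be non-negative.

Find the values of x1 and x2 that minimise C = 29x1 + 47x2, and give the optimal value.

Extreme points and C = 29x1 + 47x2:
  (0, 60) → C = 2820
  (60, 0) → C = 1740
  (10, 10) → C = 760
The feasible region is unbounded (it extends along (0, 1), (1, 0)), but C strictly increases along every unbounded feasible direction, so there is no improving ray and the minimum is attained at a vertex.

x1 = 10, x2 = 10, minimum C = 760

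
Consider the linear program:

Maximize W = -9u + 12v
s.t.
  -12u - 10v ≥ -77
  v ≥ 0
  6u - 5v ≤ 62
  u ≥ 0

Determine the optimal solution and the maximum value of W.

u = 0, v = 77/10, maximum W = 462/5

Corner points and W = -9u + 12v:
  (77/12, 0) → W = -231/4
  (0, 77/10) → W = 462/5
  (0, 0) → W = 0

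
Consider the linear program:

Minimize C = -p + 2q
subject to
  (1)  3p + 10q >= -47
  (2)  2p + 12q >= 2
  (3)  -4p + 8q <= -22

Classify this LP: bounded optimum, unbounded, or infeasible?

From the feasible point (35/8, -9/16), moving in the direction (12, -2) keeps every constraint satisfied while C decreases without bound.

unbounded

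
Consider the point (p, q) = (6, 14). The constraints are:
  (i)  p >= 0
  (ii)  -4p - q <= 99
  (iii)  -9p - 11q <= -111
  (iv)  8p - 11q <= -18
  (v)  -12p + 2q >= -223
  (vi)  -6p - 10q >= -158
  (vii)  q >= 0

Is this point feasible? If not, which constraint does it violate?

Constraint (vi): -6p - 10q = -176, which is not ≥ -158. All other constraints are satisfied.

not feasible — violates (vi)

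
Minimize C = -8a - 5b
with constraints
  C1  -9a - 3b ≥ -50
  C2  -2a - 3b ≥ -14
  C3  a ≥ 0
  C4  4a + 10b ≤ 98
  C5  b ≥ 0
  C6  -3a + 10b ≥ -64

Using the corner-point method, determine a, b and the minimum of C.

Corner points and C = -8a - 5b:
  (36/7, 26/21) → C = -142/3
  (50/9, 0) → C = -400/9
  (0, 14/3) → C = -70/3
  (0, 0) → C = 0

The optimum lies where -9a - 3b = -50 and -2a - 3b = -14.
Solving simultaneously gives a = 36/7, b = 26/21.

a = 36/7, b = 26/21, minimum C = -142/3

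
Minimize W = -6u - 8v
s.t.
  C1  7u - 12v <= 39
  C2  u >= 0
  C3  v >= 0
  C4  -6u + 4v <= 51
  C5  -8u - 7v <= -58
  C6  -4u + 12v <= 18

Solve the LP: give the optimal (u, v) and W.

u = 19, v = 47/6, minimum W = -530/3

Corner points and W = -6u - 8v:
  (969/145, 94/145) → W = -6566/145
  (19, 47/6) → W = -530/3
  (285/62, 94/31) → W = -1607/31

The optimum lies where 7u - 12v = 39 and -4u + 12v = 18.
Solving simultaneously gives u = 19, v = 47/6.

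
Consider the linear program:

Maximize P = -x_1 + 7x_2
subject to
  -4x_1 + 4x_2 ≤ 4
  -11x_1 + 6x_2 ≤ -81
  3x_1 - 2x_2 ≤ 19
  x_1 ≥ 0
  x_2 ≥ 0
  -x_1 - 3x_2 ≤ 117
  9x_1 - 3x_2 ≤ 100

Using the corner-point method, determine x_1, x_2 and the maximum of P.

x_1 = 17, x_2 = 53/3, maximum P = 320/3

Vertices and P = -x_1 + 7x_2:
  (12, 17/2) → P = 95/2
  (17, 53/3) → P = 320/3
  (143/9, 43/3) → P = 760/9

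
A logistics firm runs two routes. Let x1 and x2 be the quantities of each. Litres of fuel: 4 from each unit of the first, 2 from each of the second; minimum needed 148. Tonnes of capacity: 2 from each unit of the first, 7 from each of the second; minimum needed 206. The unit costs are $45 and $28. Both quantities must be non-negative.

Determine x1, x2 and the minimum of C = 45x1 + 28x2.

Corner points and C = 45x1 + 28x2:
  (0, 74) → C = 2072
  (103, 0) → C = 4635
  (26, 22) → C = 1786
The feasible region is unbounded (it extends along (0, 1), (1, 0)), but C strictly increases along every unbounded feasible direction, so there is no improving ray and the minimum is attained at a vertex.

At the optimal vertex, 4x1 + 2x2 = 148 and 2x1 + 7x2 = 206.
Solving simultaneously gives x1 = 26, x2 = 22.

x1 = 26, x2 = 22, minimum C = 1786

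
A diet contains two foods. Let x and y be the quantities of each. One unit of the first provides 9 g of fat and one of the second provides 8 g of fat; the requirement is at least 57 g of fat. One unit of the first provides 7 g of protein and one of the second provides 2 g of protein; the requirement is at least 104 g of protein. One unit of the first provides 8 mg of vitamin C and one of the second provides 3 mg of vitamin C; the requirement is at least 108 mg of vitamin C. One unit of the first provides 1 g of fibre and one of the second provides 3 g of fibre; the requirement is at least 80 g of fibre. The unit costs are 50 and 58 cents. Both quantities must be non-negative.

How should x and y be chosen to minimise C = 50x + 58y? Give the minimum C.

x = 8, y = 24, minimum C = 1792

Corner points and C = 50x + 58y:
  (0, 52) → C = 3016
  (80, 0) → C = 4000
  (8, 24) → C = 1792
The feasible region is unbounded (it extends along (0, 1), (1, 0)), but C strictly increases along every unbounded feasible direction, so there is no improving ray and the minimum is attained at a vertex.

The binding constraints are 7x + 2y = 104 and x + 3y = 80.
Solving simultaneously gives x = 8, y = 24.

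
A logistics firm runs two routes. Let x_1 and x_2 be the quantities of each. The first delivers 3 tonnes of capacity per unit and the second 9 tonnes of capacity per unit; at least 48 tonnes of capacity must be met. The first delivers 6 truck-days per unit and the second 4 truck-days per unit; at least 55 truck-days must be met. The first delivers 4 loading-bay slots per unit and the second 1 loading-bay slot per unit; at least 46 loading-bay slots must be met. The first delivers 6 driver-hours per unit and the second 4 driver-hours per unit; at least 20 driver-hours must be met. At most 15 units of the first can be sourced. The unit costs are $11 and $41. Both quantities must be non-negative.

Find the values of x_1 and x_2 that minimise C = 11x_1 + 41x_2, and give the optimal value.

Corner points and C = 11x_1 + 41x_2:
  (0, 46) → C = 1886
  (122/11, 18/11) → C = 2080/11
  (15, 1/3) → C = 536/3
The feasible region is unbounded (it extends along (0, 1)), but C strictly increases along every unbounded feasible direction, so there is no improving ray and the minimum is attained at a vertex.

x_1 = 15, x_2 = 1/3, minimum C = 536/3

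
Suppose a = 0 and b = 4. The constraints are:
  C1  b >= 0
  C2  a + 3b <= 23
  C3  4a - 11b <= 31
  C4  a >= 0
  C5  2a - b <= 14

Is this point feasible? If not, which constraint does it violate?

feasible

C1: 4 ≥ 0 ✓
C2: 12 ≤ 23 ✓
C3: -44 ≤ 31 ✓
C4: 0 ≥ 0 ✓
C5: -4 ≤ 14 ✓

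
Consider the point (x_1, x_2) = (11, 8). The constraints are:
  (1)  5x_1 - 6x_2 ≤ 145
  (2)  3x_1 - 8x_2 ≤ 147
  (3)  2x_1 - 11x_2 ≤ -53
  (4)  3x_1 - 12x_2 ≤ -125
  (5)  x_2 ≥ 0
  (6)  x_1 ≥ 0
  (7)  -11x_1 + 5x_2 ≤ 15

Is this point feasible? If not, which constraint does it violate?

not feasible — violates (4)

Constraint (4): 3x_1 - 12x_2 = -63, which is not ≤ -125. All other constraints are satisfied.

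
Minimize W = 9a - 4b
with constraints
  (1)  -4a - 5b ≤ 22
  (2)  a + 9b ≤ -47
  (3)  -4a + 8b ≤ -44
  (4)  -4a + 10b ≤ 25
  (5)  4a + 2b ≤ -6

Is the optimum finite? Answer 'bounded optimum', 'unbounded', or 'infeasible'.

infeasible

The boundaries -4a - 5b = 22 and a + 9b = -47 meet at (37/31, -166/31), but that point violates 4a + 2b ≤ -6. Every candidate vertex is excluded by some other constraint, so the feasible region is empty.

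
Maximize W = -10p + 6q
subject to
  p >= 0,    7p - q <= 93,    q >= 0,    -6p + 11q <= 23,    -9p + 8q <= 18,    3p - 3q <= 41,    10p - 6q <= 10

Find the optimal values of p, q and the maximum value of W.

p = 0, q = 23/11, maximum W = 138/11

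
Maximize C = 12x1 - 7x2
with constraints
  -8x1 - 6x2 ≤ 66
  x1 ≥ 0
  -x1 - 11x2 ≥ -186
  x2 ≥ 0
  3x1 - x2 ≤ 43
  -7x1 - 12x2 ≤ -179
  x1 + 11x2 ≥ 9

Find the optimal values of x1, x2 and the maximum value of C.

x1 = 695/43, x2 = 236/43, maximum C = 6688/43

Feasible corners and C = 12x1 - 7x2:
  (0, 186/11) → C = -1302/11
  (0, 179/12) → C = -1253/12
  (659/34, 515/34) → C = 4303/34
  (695/43, 236/43) → C = 6688/43

At the optimal vertex, 3x1 - x2 = 43 and -7x1 - 12x2 = -179.
Solving simultaneously gives x1 = 695/43, x2 = 236/43.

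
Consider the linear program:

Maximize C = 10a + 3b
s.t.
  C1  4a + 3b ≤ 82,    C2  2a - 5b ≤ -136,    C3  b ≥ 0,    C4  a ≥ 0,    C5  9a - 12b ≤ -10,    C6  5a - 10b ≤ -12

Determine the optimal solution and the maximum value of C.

Extreme points and C = 10a + 3b:
  (1/13, 354/13) → C = 1072/13
  (0, 82/3) → C = 82
  (0, 136/5) → C = 408/5

a = 1/13, b = 354/13, maximum C = 1072/13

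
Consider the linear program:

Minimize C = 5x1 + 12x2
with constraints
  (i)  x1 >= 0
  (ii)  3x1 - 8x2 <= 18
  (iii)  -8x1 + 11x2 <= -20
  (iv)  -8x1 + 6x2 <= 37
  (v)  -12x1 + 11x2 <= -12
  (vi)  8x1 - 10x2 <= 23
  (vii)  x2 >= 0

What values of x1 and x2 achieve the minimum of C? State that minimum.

x1 = 5/2, x2 = 0, minimum C = 25/2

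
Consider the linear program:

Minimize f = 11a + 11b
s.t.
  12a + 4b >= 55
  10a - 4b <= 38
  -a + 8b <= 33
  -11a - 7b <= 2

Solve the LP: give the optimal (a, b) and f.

Feasible corners and f = 11a + 11b:
  (93/22, 47/44) → f = 233/4
  (77/25, 451/100) → f = 8349/100
  (109/19, 92/19) → f = 2211/19

At the optimal vertex, 12a + 4b = 55 and 10a - 4b = 38.
Solving simultaneously gives a = 93/22, b = 47/44.

a = 93/22, b = 47/44, minimum f = 233/4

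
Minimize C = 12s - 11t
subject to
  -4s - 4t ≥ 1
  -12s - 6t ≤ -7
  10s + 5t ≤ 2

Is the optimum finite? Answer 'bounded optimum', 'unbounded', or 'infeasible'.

Constraints -12s - 6t ≤ -7 and 10s + 5t ≤ 2 have parallel boundaries but demand opposite sides — no point can satisfy both, so the region is empty.

infeasible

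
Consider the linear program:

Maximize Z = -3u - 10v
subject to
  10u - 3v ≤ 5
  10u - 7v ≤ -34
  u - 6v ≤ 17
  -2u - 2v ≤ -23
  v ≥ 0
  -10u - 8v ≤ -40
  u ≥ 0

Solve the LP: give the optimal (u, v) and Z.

Corner points and Z = -3u - 10v:
  (137/40, 39/4) → Z = -4311/40
  (93/34, 149/17) → Z = -3259/34
  (0, 23/2) → Z = -115
The feasible region is unbounded (it extends along (0, 1), (3, 10)), but Z strictly decreases along every unbounded feasible direction, so there is no improving ray and the maximum is attained at a vertex.

The binding constraints are 10u - 7v = -34 and -2u - 2v = -23.
Solving simultaneously gives u = 93/34, v = 149/17.

u = 93/34, v = 149/17, maximum Z = -3259/34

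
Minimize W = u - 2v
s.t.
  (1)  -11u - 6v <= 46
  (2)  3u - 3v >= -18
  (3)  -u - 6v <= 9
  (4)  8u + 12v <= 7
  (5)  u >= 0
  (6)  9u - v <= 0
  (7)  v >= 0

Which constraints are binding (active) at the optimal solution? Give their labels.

(4) and (5)

Vertices and W = u - 2v:
  (0, 7/12) → W = -7/6
  (7/116, 63/116) → W = -119/116
  (0, 0) → W = 0

The minimum is at (0, 7/12). Substituting into each constraint, equality holds for (4) and (5); the remaining constraints have slack.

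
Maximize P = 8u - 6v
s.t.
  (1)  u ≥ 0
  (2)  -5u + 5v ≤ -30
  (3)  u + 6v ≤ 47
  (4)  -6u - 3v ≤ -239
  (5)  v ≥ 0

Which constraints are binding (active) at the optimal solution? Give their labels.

Vertices and P = 8u - 6v:
  (431/11, 43/33) → P = 3362/11
  (47, 0) → P = 376
  (239/6, 0) → P = 956/3

The maximum is at (47, 0). Substituting into each constraint, equality holds for (3) and (5); the remaining constraints have slack.

(3) and (5)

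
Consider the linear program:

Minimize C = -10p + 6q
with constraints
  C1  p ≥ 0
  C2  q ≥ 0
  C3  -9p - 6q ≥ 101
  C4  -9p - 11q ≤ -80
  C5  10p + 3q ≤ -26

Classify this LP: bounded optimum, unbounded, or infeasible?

infeasible

The boundaries -9p - 6q = 101 and -9p - 11q = -80 meet at (-1591/45, 181/5), but that point violates p ≥ 0. Every candidate vertex is excluded by some other constraint, so the feasible region is empty.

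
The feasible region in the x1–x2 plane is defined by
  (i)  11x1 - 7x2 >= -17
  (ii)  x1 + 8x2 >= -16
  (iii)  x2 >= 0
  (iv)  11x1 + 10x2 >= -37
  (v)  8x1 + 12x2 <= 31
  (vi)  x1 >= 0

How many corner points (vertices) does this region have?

Intersecting each pair of boundary lines and keeping only the points that satisfy every inequality leaves:
  (13/188, 477/188)
  (0, 17/7)
  (31/8, 0)
  (0, 0)

4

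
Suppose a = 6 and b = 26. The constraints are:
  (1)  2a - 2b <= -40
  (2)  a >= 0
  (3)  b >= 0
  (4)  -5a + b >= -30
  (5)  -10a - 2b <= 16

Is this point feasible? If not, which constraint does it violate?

(1): -40 ≤ -40 ✓
(2): 6 ≥ 0 ✓
(3): 26 ≥ 0 ✓
(4): -4 ≥ -30 ✓
(5): -112 ≤ 16 ✓

feasible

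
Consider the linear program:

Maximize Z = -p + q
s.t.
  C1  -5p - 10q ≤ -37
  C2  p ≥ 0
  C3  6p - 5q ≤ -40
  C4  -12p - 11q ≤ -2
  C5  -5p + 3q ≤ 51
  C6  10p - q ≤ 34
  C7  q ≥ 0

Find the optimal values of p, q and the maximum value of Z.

Feasible corners and Z = -p + q:
  (0, 8) → Z = 8
  (0, 17) → Z = 17
  (105/22, 151/11) → Z = 197/22
  (153/25, 136/5) → Z = 527/25

p = 153/25, q = 136/5, maximum Z = 527/25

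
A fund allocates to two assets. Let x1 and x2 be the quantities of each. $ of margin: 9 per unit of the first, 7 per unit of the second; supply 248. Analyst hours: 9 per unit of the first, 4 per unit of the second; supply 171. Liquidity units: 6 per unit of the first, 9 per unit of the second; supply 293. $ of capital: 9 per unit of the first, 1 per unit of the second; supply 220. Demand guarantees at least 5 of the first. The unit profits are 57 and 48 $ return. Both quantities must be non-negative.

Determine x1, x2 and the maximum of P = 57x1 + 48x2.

Extreme points and P = 57x1 + 48x2:
  (19, 0) → P = 1083
  (5, 0) → P = 285
  (205/27, 77/3) → P = 14983/9
  (5, 29) → P = 1677

At the optimal vertex, 9x1 + 7x2 = 248 and x1 = 5.
Solving simultaneously gives x1 = 5, x2 = 29.

x1 = 5, x2 = 29, maximum P = 1677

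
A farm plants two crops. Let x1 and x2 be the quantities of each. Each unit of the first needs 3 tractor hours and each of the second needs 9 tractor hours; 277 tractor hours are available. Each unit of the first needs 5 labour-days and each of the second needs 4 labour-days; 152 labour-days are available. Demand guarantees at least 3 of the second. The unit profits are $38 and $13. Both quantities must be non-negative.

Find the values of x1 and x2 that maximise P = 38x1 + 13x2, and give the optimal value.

Vertices and P = 38x1 + 13x2:
  (0, 277/9) → P = 3601/9
  (0, 3) → P = 39
  (260/33, 929/33) → P = 7319/11
  (28, 3) → P = 1103

The binding constraints are 5x1 + 4x2 = 152 and x2 = 3.
Solving simultaneously gives x1 = 28, x2 = 3.

x1 = 28, x2 = 3, maximum P = 1103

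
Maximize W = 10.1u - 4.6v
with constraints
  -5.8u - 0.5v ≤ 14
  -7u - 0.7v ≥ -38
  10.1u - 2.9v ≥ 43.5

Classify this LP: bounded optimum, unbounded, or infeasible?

unbounded

From the feasible point (-1885/2187, -39370/2187), moving in the direction (0.7, -7) keeps every constraint satisfied while W increases without bound.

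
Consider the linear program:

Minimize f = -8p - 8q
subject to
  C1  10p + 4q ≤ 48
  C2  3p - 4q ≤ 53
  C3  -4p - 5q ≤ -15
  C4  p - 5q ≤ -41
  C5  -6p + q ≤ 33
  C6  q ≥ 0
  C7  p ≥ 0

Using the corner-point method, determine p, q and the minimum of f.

p = 0, q = 12, minimum f = -96

Extreme points and f = -8p - 8q:
  (38/27, 229/27) → f = -712/9
  (0, 12) → f = -96
  (0, 41/5) → f = -328/5

The binding constraints are 10p + 4q = 48 and p = 0.
Solving simultaneously gives p = 0, q = 12.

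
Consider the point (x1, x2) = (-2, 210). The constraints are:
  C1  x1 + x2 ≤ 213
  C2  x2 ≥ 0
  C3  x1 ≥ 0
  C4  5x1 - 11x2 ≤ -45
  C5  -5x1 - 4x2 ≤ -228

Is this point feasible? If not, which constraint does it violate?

not feasible — violates C3

Constraint C3: x1 = -2, which is not ≥ 0. All other constraints are satisfied.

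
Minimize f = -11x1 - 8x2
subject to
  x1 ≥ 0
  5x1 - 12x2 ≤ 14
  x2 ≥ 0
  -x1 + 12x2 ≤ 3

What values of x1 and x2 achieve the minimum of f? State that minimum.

Vertices and f = -11x1 - 8x2:
  (0, 0) → f = 0
  (0, 1/4) → f = -2
  (14/5, 0) → f = -154/5
  (17/4, 29/48) → f = -619/12

The binding constraints are 5x1 - 12x2 = 14 and -x1 + 12x2 = 3.
Solving simultaneously gives x1 = 17/4, x2 = 29/48.

x1 = 17/4, x2 = 29/48, minimum f = -619/12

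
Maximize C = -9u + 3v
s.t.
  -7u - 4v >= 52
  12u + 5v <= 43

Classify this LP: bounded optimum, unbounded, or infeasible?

From the feasible point (432/13, -925/13), moving in the direction (-4, 7) keeps every constraint satisfied while C increases without bound.

unbounded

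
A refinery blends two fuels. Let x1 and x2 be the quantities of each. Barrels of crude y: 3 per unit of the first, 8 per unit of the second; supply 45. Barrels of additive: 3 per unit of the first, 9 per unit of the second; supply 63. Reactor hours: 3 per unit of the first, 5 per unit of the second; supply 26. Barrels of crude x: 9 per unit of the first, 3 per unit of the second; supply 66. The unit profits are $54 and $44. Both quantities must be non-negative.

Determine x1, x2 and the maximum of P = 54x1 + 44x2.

Feasible corners and P = 54x1 + 44x2:
  (0, 0) → P = 0
  (0, 26/5) → P = 1144/5
  (22/3, 0) → P = 396
  (7, 1) → P = 422

At the optimal vertex, 3x1 + 5x2 = 26 and 9x1 + 3x2 = 66.
Solving simultaneously gives x1 = 7, x2 = 1.

x1 = 7, x2 = 1, maximum P = 422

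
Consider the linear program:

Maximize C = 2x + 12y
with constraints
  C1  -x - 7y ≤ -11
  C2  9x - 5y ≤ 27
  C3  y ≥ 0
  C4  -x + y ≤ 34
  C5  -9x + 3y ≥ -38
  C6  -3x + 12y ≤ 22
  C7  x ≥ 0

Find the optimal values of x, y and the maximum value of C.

Corner points and C = 2x + 12y:
  (61/17, 18/17) → C = 338/17
  (0, 11/7) → C = 132/7
  (14/3, 3) → C = 136/3
  (0, 11/6) → C = 22

The binding constraints are 9x - 5y = 27 and -3x + 12y = 22.
Solving simultaneously gives x = 14/3, y = 3.

x = 14/3, y = 3, maximum C = 136/3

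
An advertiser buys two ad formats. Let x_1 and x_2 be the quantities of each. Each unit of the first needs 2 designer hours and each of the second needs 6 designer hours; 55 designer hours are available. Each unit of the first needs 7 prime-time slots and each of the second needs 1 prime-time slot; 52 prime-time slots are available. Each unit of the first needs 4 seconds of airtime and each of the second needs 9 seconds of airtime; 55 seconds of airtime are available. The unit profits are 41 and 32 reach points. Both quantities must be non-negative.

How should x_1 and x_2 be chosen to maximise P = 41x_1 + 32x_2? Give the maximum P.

x_1 = 7, x_2 = 3, maximum P = 383

Vertices and P = 41x_1 + 32x_2:
  (0, 0) → P = 0
  (0, 55/9) → P = 1760/9
  (52/7, 0) → P = 2132/7
  (7, 3) → P = 383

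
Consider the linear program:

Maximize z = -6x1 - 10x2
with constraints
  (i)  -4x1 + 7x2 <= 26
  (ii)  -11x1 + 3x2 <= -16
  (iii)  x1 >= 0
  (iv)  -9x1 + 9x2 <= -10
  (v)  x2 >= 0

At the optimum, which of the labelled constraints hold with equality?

Feasible corners and z = -6x1 - 10x2:
  (304/27, 274/27) → z = -4564/27
  (19/12, 17/36) → z = -128/9
  (16/11, 0) → z = -96/11
The feasible region is unbounded (it extends along (7, 4), (1, 0)), but z strictly decreases along every unbounded feasible direction, so there is no improving ray and the maximum is attained at a vertex.

The maximum is at (16/11, 0). Substituting into each constraint, equality holds for (ii) and (v); the remaining constraints have slack.

(ii) and (v)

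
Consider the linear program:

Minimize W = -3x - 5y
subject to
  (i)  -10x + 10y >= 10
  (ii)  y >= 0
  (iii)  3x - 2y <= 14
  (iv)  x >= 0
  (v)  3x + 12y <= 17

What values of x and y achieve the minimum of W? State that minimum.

x = 1/3, y = 4/3, minimum W = -23/3

At the optimal vertex, -10x + 10y = 10 and 3x + 12y = 17.
Solving simultaneously gives x = 1/3, y = 4/3.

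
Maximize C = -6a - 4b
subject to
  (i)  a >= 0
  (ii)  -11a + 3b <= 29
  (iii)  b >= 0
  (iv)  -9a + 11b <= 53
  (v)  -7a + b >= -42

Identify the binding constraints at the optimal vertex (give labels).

Corner points and C = -6a - 4b:
  (0, 0) → C = 0
  (0, 53/11) → C = -212/11
  (6, 0) → C = -36
  (515/68, 749/68) → C = -179/2

The maximum is at (0, 0). Substituting into each constraint, equality holds for (i) and (iii); the remaining constraints have slack.

(i) and (iii)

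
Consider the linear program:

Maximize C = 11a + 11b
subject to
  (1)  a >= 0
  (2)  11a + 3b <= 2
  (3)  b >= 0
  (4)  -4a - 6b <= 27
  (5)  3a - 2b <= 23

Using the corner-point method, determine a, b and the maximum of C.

a = 0, b = 2/3, maximum C = 22/3

Extreme points and C = 11a + 11b:
  (0, 2/3) → C = 22/3
  (0, 0) → C = 0
  (2/11, 0) → C = 2

The binding constraints are a = 0 and 11a + 3b = 2.
Solving simultaneously gives a = 0, b = 2/3.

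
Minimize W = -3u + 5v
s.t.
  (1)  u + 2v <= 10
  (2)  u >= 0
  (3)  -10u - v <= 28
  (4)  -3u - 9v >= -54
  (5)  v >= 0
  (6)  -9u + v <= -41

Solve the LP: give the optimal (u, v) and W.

u = 10, v = 0, minimum W = -30

Feasible corners and W = -3u + 5v:
  (10, 0) → W = -30
  (92/19, 49/19) → W = -31/19
  (41/9, 0) → W = -41/3

The binding constraints are u + 2v = 10 and v = 0.
Solving simultaneously gives u = 10, v = 0.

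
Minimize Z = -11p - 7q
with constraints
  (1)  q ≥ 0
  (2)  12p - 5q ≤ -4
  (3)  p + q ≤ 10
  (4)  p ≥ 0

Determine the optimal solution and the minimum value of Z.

p = 46/17, q = 124/17, minimum Z = -1374/17

Feasible corners and Z = -11p - 7q:
  (46/17, 124/17) → Z = -1374/17
  (0, 4/5) → Z = -28/5
  (0, 10) → Z = -70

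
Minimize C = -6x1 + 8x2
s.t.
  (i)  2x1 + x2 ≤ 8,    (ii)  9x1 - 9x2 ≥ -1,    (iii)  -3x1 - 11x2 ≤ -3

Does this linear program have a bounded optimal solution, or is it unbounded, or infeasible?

Corner points and C = -6x1 + 8x2:
  (71/27, 74/27) → C = 166/27
  (85/19, -18/19) → C = -654/19
  (8/63, 5/21) → C = 8/7
The feasible region has finitely many vertices and no improving ray; the minimum is -654/19 at (85/19, -18/19).

bounded optimum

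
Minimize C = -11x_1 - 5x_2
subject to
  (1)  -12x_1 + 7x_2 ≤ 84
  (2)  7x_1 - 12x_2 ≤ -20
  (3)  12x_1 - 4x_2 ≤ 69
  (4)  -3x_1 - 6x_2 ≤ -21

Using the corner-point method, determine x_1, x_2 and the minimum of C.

Corner points and C = -11x_1 - 5x_2:
  (91/4, 51) → C = -2021/4
  (-119/31, 168/31) → C = 469/31
  (227/29, 723/116) → C = -13603/116
  (22/13, 69/26) → C = -829/26

At the optimal vertex, -12x_1 + 7x_2 = 84 and 12x_1 - 4x_2 = 69.
Solving simultaneously gives x_1 = 91/4, x_2 = 51.

x_1 = 91/4, x_2 = 51, minimum C = -2021/4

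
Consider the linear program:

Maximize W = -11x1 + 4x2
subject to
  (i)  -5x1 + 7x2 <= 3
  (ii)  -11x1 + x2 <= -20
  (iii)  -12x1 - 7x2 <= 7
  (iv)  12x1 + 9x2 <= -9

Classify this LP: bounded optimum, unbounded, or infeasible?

bounded optimum

Extreme points and W = -11x1 + 4x2:
  (133/89, -317/89) → W = -2731/89
  (57/37, -113/37) → W = -1079/37
The feasible region has finitely many vertices and no improving ray; the maximum is -1079/37 at (57/37, -113/37).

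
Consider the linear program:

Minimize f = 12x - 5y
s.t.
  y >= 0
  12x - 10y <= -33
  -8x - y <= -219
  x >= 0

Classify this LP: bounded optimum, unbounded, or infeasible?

unbounded

From the feasible point (2157/92, 723/23), moving in the direction (0, 1) keeps every constraint satisfied while f decreases without bound.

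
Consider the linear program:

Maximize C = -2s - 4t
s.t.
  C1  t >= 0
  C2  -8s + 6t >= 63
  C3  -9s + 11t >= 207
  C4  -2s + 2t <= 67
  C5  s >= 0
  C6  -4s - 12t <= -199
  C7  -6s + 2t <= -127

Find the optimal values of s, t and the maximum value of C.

s = 222/5, t = 697/10, maximum C = -1838/5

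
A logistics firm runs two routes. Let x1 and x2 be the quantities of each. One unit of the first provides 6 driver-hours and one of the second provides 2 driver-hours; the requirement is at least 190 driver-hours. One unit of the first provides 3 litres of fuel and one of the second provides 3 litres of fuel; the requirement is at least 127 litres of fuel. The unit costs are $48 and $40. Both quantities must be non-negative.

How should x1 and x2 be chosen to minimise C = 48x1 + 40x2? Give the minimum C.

Vertices and C = 48x1 + 40x2:
  (0, 95) → C = 3800
  (127/3, 0) → C = 2032
  (79/3, 16) → C = 1904
The feasible region is unbounded (it extends along (0, 1), (1, 0)), but C strictly increases along every unbounded feasible direction, so there is no improving ray and the minimum is attained at a vertex.

At the optimal vertex, 6x1 + 2x2 = 190 and 3x1 + 3x2 = 127.
Solving simultaneously gives x1 = 79/3, x2 = 16.

x1 = 79/3, x2 = 16, minimum C = 1904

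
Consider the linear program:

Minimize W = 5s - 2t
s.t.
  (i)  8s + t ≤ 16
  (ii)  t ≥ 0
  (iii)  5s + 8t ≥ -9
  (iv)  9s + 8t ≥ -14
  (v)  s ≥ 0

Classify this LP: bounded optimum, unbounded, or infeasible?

bounded optimum

Corner points and W = 5s - 2t:
  (2, 0) → W = 10
  (0, 16) → W = -32
  (0, 0) → W = 0
The feasible region has finitely many vertices and no improving ray; the minimum is -32 at (0, 16).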